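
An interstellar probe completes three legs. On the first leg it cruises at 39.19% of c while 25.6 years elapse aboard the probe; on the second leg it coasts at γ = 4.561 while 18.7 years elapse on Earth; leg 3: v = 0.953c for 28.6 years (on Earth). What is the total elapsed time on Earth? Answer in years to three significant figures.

Δt = 75.1 years

Leg 1: β = 0.3919; γ = 1/√(1 − 0.3919²) = 1/√0.8464 = 1.087; Δt_1 = 1.087 × 25.6 = 27.83 years.
Leg 2: 18.7 years is already measured on Earth.
Leg 3: 28.6 years is already measured on Earth.
Total: 27.83 + 18.70 + 28.60 years.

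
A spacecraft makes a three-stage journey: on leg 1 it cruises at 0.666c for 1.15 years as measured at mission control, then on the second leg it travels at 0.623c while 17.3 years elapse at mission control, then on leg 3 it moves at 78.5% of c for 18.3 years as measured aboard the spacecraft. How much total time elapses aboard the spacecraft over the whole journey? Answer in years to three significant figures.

τ = 32.7 years

Leg 1: γ = 1/√(1 − 0.666²) = 1/√0.5564 = 1.341; τ_1 = 1.15/1.341 = 0.8578 years.
Leg 2: γ = 1/√(1 − 0.623²) = 1/√0.6119 = 1.278; τ_2 = 17.3/1.278 = 13.53 years.
Leg 3: 18.3 years is already measured aboard the spacecraft.
Total: 0.8578 + 13.53 + 18.30 years.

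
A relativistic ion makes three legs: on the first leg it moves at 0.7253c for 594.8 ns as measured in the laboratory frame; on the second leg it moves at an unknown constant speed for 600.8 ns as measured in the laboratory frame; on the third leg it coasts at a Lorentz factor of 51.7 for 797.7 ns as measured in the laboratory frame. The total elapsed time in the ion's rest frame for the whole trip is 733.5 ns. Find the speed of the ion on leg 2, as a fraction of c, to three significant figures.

Leg 1: γ = 1/√(1 − 0.7253²) = 1/√0.4739 = 1.453; τ_1 = 594.8/1.453 = 409.5 ns.
Leg 2: speed unknown; τ_2 = 600.8/γ_2.
Leg 3: γ = 51.7; τ_3 = 797.7/51.70 = 15.43 ns.
Total proper time: 409.5 + τ_2 + 15.43 = 733.5, so τ_2 = 733.5 − 424.9 = 308.6 ns.
γ_2 = 600.8/308.6 = 1.947; β = √(1 − 1/γ²) = √0.7362.

β = 0.858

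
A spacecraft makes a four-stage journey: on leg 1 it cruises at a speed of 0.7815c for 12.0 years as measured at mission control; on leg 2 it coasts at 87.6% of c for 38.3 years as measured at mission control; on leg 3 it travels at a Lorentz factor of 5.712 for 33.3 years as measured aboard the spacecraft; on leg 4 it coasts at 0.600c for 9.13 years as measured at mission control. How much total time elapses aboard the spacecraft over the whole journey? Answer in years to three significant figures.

Leg 1: γ = 1/√(1 − 0.7815²) = 1/√0.3893 = 1.603; τ_1 = 12.0/1.603 = 7.487 years.
Leg 2: β = 0.876; γ = 1/√(1 − 0.876²) = 1/√0.2326 = 2.073; τ_2 = 38.3/2.073 = 18.47 years.
Leg 3: 33.3 years is already measured aboard the spacecraft.
Leg 4: γ = 1/√(1 − 0.600²) = 5/4 = 1.250; τ_4 = 9.13/1.250 = 7.304 years.
Total: 7.487 + 18.47 + 33.30 + 7.304 years.

τ = 66.6 years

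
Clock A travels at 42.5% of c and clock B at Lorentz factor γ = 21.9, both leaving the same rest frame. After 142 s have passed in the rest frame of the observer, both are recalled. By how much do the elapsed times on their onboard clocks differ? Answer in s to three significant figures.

A: β = 0.425; γ = 1/√(1 − 0.425²) = 1/√0.8194 = 1.105; τ_A = 142/1.105 = 128.5 s.
B: γ = 21.9; τ_B = 142/21.90 = 6.484 s.

|τ_A − τ_B| = 122 s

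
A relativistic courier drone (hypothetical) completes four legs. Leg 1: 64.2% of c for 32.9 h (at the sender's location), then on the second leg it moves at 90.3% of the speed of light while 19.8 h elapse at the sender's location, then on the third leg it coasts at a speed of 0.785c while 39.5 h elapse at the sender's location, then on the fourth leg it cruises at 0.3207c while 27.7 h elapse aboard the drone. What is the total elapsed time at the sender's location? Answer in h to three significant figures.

Leg 1: 32.9 h is already measured at the sender's location.
Leg 2: 19.8 h is already measured at the sender's location.
Leg 3: 39.5 h is already measured at the sender's location.
Leg 4: γ = 1/√(1 − 0.3207²) = 1/√0.8972 = 1.056; Δt_4 = 1.056 × 27.7 = 29.24 h.
Total: 32.90 + 19.80 + 39.50 + 29.24 h.

Δt = 121 h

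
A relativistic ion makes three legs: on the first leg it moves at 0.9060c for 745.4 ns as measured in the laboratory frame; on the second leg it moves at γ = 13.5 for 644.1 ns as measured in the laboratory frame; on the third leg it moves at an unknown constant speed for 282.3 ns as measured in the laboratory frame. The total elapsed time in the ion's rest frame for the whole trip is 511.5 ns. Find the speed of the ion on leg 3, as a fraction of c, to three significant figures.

Leg 1: γ = 1/√(1 − 0.9060²) = 1/√0.1792 = 2.363; τ_1 = 745.4/2.363 = 315.5 ns.
Leg 2: γ = 13.5; τ_2 = 644.1/13.50 = 47.71 ns.
Leg 3: speed unknown; τ_3 = 282.3/γ_3.
Total proper time: 315.5 + 47.71 + τ_3 = 511.5, so τ_3 = 511.5 − 363.2 = 148.3 ns.
γ_3 = 282.3/148.3 = 1.904; β = √(1 − 1/γ²) = √0.7241.

β = 0.851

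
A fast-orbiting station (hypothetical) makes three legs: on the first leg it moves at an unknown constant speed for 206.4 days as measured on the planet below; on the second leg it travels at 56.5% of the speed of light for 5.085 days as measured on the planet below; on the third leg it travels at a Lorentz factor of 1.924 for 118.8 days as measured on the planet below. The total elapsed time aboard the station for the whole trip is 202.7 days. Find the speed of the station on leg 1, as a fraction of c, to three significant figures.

β = 0.749

Leg 1: speed unknown; τ_1 = 206.4/γ_1.
Leg 2: β = 0.565; γ = 1/√(1 − 0.565²) = 1/√0.6808 = 1.212; τ_2 = 5.085/1.212 = 4.196 days.
Leg 3: γ = 1.924; τ_3 = 118.8/1.924 = 61.75 days.
Total proper time: τ_1 + 4.196 + 61.75 = 202.7, so τ_1 = 202.7 − 65.94 = 136.8 days.
γ_1 = 206.4/136.8 = 1.509; β = √(1 − 1/γ²) = √0.5610.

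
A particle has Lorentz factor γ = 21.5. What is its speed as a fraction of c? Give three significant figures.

β = √(1 − 1/γ²) = √(1 − 1/21.5²) = √(1 − 0.002163) = √0.9978

β = 0.999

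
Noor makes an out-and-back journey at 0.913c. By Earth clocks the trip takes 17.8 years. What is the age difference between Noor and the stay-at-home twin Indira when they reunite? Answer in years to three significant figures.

γ = 1/√(1 − 0.913²) = 1/√0.1664 = 2.451
Noor's elapsed proper time: τ = 17.8/2.451 = 7.262 years.
Age gap = Δt − τ = 17.8 − 7.262 years.

Δt − τ = 10.5 years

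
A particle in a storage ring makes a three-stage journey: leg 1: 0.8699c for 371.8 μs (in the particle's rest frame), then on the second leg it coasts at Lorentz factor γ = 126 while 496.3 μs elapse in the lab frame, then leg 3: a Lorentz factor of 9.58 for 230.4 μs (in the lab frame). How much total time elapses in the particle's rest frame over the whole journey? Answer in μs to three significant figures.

Leg 1: 371.8 μs is already measured in the particle's rest frame.
Leg 2: γ = 126; τ_2 = 496.3/126.0 = 3.939 μs.
Leg 3: γ = 9.58; τ_3 = 230.4/9.580 = 24.05 μs.
Total: 371.8 + 3.939 + 24.05 μs.

τ = 400 μs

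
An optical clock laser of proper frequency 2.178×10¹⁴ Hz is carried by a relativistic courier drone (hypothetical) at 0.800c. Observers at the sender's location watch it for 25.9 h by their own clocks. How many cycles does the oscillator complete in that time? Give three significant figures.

γ = 1/√(1 − 0.800²) = 5/3 ≈ 1.667
During 25.9 h of lab time, the oscillator's proper time advances by τ = Δt/γ = 25.9/1.667 = 15.54 h = 5.594×10⁴ s.
N = f × τ = 2.178×10¹⁴ × 5.594×10⁴ = 1.218×10¹⁹.

N = 1.22×10¹⁹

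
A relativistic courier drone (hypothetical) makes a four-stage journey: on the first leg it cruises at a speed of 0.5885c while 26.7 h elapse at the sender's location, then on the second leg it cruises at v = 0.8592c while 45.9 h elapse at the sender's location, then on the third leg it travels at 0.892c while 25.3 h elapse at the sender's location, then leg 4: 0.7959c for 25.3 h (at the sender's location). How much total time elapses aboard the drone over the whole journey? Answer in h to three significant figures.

τ = 71.8 h

Leg 1: γ = 1/√(1 − 0.5885²) = 1/√0.6537 = 1.237; τ_1 = 26.7/1.237 = 21.59 h.
Leg 2: γ = 1/√(1 − 0.8592²) = 1/√0.2618 = 1.954; τ_2 = 45.9/1.954 = 23.48 h.
Leg 3: γ = 1/√(1 − 0.892²) = 1/√0.2043 = 2.212; τ_3 = 25.3/2.212 = 11.44 h.
Leg 4: γ = 1/√(1 − 0.7959²) = 1/√0.3665 = 1.652; τ_4 = 25.3/1.652 = 15.32 h.
Total: 21.59 + 23.48 + 11.44 + 15.32 h.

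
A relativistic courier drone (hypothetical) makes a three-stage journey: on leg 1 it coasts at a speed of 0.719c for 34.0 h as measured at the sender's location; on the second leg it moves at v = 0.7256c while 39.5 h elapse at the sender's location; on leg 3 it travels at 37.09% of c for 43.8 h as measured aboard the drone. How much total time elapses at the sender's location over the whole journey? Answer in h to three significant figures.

Δt = 121 h

Leg 1: 34.0 h is already measured at the sender's location.
Leg 2: 39.5 h is already measured at the sender's location.
Leg 3: β = 0.3709; γ = 1/√(1 − 0.3709²) = 1/√0.8624 = 1.077; Δt_3 = 1.077 × 43.8 = 47.16 h.
Total: 34.00 + 39.50 + 47.16 h.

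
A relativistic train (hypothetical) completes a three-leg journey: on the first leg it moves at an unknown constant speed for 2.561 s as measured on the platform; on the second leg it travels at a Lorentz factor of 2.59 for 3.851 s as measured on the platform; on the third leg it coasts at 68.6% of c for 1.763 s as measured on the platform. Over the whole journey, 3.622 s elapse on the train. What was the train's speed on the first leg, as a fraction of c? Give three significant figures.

Leg 1: speed unknown; τ_1 = 2.561/γ_1.
Leg 2: γ = 2.59; τ_2 = 3.851/2.590 = 1.487 s.
Leg 3: β = 0.686; γ = 1/√(1 − 0.686²) = 1/√0.5294 = 1.374; τ_3 = 1.763/1.374 = 1.283 s.
Total proper time: τ_1 + 1.487 + 1.283 = 3.622, so τ_1 = 3.622 − 2.770 = 0.8524 s.
γ_1 = 2.561/0.8524 = 3.005; β = √(1 − 1/γ²) = √0.8892.

β = 0.943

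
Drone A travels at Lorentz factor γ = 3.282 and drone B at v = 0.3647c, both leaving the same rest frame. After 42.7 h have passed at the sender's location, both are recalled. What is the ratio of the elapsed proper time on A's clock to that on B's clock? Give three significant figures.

τ_A/τ_B = 0.327

A: γ = 3.282. B: γ = 1/√(1 − 0.3647²) = 1/√0.8670 = 1.074.
τ_A/τ_B = γ_B/γ_A = 1.074/3.282 = 0.3272, so τ_A/τ_B = 0.3272.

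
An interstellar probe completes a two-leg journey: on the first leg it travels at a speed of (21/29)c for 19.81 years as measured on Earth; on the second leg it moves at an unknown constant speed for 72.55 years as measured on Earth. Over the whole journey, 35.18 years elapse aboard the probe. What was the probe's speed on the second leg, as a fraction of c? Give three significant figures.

Leg 1: γ = 1/√(1 − (21/29)²) = 29/20 = 1.450; τ_1 = 19.81/1.450 = 13.66 years.
Leg 2: speed unknown; τ_2 = 72.55/γ_2.
Total proper time: 13.66 + τ_2 = 35.18, so τ_2 = 35.18 − 13.66 = 21.52 years.
γ_2 = 72.55/21.52 = 3.372; β = √(1 − 1/γ²) = √0.9120.

β = 0.955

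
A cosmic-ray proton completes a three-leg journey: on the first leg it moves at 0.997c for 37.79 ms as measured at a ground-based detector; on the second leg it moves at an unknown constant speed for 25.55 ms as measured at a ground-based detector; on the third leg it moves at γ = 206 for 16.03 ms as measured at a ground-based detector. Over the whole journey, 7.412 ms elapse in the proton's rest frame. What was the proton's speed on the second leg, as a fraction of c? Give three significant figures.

β = 0.985

Leg 1: γ = 1/√(1 − 0.997²) = 1/√0.005991 = 12.92; τ_1 = 37.79/12.92 = 2.925 ms.
Leg 2: speed unknown; τ_2 = 25.55/γ_2.
Leg 3: γ = 206; τ_3 = 16.03/206.0 = 0.07782 ms.
Total proper time: 2.925 + τ_2 + 0.07782 = 7.412, so τ_2 = 7.412 − 3.003 = 4.409 ms.
γ_2 = 25.55/4.409 = 5.795; β = √(1 − 1/γ²) = √0.9702.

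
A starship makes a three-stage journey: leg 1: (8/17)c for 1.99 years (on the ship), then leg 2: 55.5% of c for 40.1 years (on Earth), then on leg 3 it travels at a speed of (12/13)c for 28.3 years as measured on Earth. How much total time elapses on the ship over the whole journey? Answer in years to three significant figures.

Leg 1: 1.99 years is already measured on the ship.
Leg 2: β = 0.555; γ = 1/√(1 − 0.555²) = 1/√0.6920 = 1.202; τ_2 = 40.1/1.202 = 33.36 years.
Leg 3: γ = 1/√(1 − (12/13)²) = 13/5 = 2.600; τ_3 = 28.3/2.600 = 10.88 years.
Total: 1.990 + 33.36 + 10.88 years.

τ = 46.2 years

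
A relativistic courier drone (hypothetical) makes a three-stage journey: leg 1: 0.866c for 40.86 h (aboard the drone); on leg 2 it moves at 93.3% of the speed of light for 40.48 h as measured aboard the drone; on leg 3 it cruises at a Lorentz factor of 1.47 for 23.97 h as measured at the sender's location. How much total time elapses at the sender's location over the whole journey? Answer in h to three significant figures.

Δt = 218 h

Leg 1: γ = 1/√(1 − 0.866²) = 1/√0.2500 = 2.000; Δt_1 = 2.000 × 40.86 = 81.71 h.
Leg 2: β = 0.933; γ = 1/√(1 − 0.933²) = 1/√0.1295 = 2.779; Δt_2 = 2.779 × 40.48 = 112.5 h.
Leg 3: 23.97 h is already measured at the sender's location.
Total: 81.71 + 112.5 + 23.97 h.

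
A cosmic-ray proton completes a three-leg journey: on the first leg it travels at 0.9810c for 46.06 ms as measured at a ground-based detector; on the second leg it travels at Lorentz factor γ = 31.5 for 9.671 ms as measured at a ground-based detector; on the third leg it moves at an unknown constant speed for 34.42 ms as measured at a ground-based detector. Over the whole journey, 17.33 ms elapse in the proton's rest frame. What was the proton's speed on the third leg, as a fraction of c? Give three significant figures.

Leg 1: γ = 1/√(1 − 0.9810²) = 1/√0.03764 = 5.154; τ_1 = 46.06/5.154 = 8.936 ms.
Leg 2: γ = 31.5; τ_2 = 9.671/31.50 = 0.3070 ms.
Leg 3: speed unknown; τ_3 = 34.42/γ_3.
Total proper time: 8.936 + 0.3070 + τ_3 = 17.33, so τ_3 = 17.33 − 9.243 = 8.087 ms.
γ_3 = 34.42/8.087 = 4.256; β = √(1 − 1/γ²) = √0.9448.

β = 0.972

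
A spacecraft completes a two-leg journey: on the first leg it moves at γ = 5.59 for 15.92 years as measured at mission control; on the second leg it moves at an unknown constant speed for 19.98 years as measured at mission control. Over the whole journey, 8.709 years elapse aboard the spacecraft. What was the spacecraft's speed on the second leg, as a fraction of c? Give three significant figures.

β = 0.956

Leg 1: γ = 5.59; τ_1 = 15.92/5.590 = 2.848 years.
Leg 2: speed unknown; τ_2 = 19.98/γ_2.
Total proper time: 2.848 + τ_2 = 8.709, so τ_2 = 8.709 − 2.848 = 5.861 years.
γ_2 = 19.98/5.861 = 3.409; β = √(1 − 1/γ²) = √0.9139.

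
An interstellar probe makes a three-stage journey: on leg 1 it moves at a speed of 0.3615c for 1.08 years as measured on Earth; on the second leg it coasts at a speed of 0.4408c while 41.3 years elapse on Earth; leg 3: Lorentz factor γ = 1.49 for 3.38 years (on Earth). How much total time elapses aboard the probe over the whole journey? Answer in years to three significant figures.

τ = 40.3 years

Leg 1: γ = 1/√(1 − 0.3615²) = 1/√0.8693 = 1.073; τ_1 = 1.08/1.073 = 1.007 years.
Leg 2: γ = 1/√(1 − 0.4408²) = 1/√0.8057 = 1.114; τ_2 = 41.3/1.114 = 37.07 years.
Leg 3: γ = 1.49; τ_3 = 3.38/1.490 = 2.268 years.
Total: 1.007 + 37.07 + 2.268 years.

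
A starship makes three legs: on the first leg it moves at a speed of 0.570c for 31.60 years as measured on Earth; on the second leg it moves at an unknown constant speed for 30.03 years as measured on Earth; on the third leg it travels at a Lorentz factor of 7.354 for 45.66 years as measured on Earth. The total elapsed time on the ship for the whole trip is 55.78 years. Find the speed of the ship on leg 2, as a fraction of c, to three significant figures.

β = 0.618

Leg 1: γ = 1/√(1 − 0.570²) = 1/√0.6751 = 1.217; τ_1 = 31.60/1.217 = 25.96 years.
Leg 2: speed unknown; τ_2 = 30.03/γ_2.
Leg 3: γ = 7.354; τ_3 = 45.66/7.354 = 6.209 years.
Total proper time: 25.96 + τ_2 + 6.209 = 55.78, so τ_2 = 55.78 − 32.17 = 23.61 years.
γ_2 = 30.03/23.61 = 1.272; β = √(1 − 1/γ²) = √0.3820.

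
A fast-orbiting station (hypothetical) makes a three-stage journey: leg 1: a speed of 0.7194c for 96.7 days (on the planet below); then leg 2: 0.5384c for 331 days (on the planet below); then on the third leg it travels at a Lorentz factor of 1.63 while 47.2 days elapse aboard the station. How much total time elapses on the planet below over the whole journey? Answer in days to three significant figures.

Leg 1: 96.7 days is already measured on the planet below.
Leg 2: 331 days is already measured on the planet below.
Leg 3: γ = 1.63; Δt_3 = 1.630 × 47.2 = 76.94 days.
Total: 96.70 + 331.0 + 76.94 days.

Δt = 505 days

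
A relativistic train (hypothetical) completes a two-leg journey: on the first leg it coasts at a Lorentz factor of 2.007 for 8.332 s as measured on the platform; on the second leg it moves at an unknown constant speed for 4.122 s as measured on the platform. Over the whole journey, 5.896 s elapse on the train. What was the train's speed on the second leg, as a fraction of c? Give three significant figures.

Leg 1: γ = 2.007; τ_1 = 8.332/2.007 = 4.151 s.
Leg 2: speed unknown; τ_2 = 4.122/γ_2.
Total proper time: 4.151 + τ_2 = 5.896, so τ_2 = 5.896 − 4.151 = 1.745 s.
γ_2 = 4.122/1.745 = 2.363; β = √(1 − 1/γ²) = √0.8209.

β = 0.906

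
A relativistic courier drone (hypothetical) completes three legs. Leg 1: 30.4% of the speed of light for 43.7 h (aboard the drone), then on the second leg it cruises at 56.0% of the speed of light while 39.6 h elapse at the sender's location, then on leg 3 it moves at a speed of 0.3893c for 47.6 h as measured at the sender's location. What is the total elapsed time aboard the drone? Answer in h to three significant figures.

Leg 1: 43.7 h is already measured aboard the drone.
Leg 2: β = 0.560; γ = 1/√(1 − 0.560²) = 1/√0.6864 = 1.207; τ_2 = 39.6/1.207 = 32.81 h.
Leg 3: γ = 1/√(1 − 0.3893²) = 1/√0.8484 = 1.086; τ_3 = 47.6/1.086 = 43.84 h.
Total: 43.70 + 32.81 + 43.84 h.

τ = 120 h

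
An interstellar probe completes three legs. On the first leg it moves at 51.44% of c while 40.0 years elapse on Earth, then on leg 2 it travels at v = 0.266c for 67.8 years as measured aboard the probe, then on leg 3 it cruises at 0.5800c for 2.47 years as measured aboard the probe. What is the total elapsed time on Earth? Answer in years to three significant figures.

Δt = 113 years

Leg 1: 40.0 years is already measured on Earth.
Leg 2: γ = 1/√(1 − 0.266²) = 1/√0.9292 = 1.037; Δt_2 = 1.037 × 67.8 = 70.33 years.
Leg 3: γ = 1/√(1 − 0.5800²) = 1/√0.6636 = 1.228; Δt_3 = 1.228 × 2.47 = 3.032 years.
Total: 40.00 + 70.33 + 3.032 years.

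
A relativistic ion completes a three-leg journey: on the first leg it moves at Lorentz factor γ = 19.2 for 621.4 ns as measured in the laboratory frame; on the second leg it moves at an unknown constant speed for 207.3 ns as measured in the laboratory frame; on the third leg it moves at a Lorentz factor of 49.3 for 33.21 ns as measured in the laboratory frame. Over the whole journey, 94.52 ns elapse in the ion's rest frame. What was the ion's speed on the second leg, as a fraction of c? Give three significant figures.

Leg 1: γ = 19.2; τ_1 = 621.4/19.20 = 32.36 ns.
Leg 2: speed unknown; τ_2 = 207.3/γ_2.
Leg 3: γ = 49.3; τ_3 = 33.21/49.30 = 0.6736 ns.
Total proper time: 32.36 + τ_2 + 0.6736 = 94.52, so τ_2 = 94.52 − 33.04 = 61.48 ns.
γ_2 = 207.3/61.48 = 3.372; β = √(1 − 1/γ²) = √0.9120.

β = 0.955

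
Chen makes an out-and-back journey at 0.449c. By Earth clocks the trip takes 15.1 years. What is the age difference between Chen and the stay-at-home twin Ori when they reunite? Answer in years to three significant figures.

Δt − τ = 1.61 years

γ = 1/√(1 − 0.449²) = 1/√0.7984 = 1.119
Chen's elapsed proper time: τ = 15.1/1.119 = 13.49 years.
Age gap = Δt − τ = 15.1 − 13.49 years.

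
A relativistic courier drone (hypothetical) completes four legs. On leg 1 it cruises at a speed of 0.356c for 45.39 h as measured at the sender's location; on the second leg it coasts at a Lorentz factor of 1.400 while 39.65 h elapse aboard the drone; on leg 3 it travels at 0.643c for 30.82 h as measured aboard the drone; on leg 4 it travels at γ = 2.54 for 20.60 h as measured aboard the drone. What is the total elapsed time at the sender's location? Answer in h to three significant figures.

Δt = 193 h

Leg 1: 45.39 h is already measured at the sender's location.
Leg 2: γ = 1.400; Δt_2 = 1.400 × 39.65 = 55.51 h.
Leg 3: γ = 1/√(1 − 0.643²) = 1/√0.5866 = 1.306; Δt_3 = 1.306 × 30.82 = 40.24 h.
Leg 4: γ = 2.54; Δt_4 = 2.540 × 20.60 = 52.32 h.
Total: 45.39 + 55.51 + 40.24 + 52.32 h.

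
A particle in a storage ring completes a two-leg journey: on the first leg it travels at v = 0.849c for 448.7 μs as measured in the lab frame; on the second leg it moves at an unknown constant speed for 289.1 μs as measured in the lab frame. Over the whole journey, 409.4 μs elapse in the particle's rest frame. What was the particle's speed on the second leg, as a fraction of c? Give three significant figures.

Leg 1: γ = 1/√(1 − 0.849²) = 1/√0.2792 = 1.893; τ_1 = 448.7/1.893 = 237.1 μs.
Leg 2: speed unknown; τ_2 = 289.1/γ_2.
Total proper time: 237.1 + τ_2 = 409.4, so τ_2 = 409.4 − 237.1 = 172.3 μs.
γ_2 = 289.1/172.3 = 1.678; β = √(1 − 1/γ²) = √0.6448.

β = 0.803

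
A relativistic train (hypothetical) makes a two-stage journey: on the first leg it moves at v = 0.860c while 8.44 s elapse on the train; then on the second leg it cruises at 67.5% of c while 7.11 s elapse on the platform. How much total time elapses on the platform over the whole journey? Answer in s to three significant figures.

Δt = 23.6 s

Leg 1: γ = 1/√(1 − 0.860²) = 1/√0.2604 = 1.960; Δt_1 = 1.960 × 8.44 = 16.54 s.
Leg 2: 7.11 s is already measured on the platform.
Total: 16.54 + 7.110 s.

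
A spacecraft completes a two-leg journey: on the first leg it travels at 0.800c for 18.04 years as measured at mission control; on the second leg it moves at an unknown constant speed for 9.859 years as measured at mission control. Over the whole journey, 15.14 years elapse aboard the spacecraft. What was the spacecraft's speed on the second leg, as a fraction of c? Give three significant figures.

β = 0.899

Leg 1: γ = 1/√(1 − 0.800²) = 5/3 ≈ 1.667; τ_1 = 18.04/1.667 = 10.82 years.
Leg 2: speed unknown; τ_2 = 9.859/γ_2.
Total proper time: 10.82 + τ_2 = 15.14, so τ_2 = 15.14 − 10.82 = 4.316 years.
γ_2 = 9.859/4.316 = 2.284; β = √(1 − 1/γ²) = √0.8084.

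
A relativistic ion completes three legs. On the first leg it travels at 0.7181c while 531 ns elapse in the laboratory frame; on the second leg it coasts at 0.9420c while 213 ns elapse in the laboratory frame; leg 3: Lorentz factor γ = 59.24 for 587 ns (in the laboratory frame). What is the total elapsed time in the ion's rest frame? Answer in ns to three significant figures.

Leg 1: γ = 1/√(1 − 0.7181²) = 1/√0.4843 = 1.437; τ_1 = 531/1.437 = 369.5 ns.
Leg 2: γ = 1/√(1 − 0.9420²) = 1/√0.1126 = 2.980; τ_2 = 213/2.980 = 71.49 ns.
Leg 3: γ = 59.24; τ_3 = 587/59.24 = 9.909 ns.
Total: 369.5 + 71.49 + 9.909 ns.

τ = 451 ns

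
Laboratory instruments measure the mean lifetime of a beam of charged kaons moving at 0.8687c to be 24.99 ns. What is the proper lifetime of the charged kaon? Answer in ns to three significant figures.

γ = 1/√(1 − 0.8687²) = 1/√0.2454 = 2.019
The lab-frame lifetime is the dilated interval; the proper lifetime is τ₀ = Δt/γ = 24.99/2.019 ns.

τ₀ = 12.4 ns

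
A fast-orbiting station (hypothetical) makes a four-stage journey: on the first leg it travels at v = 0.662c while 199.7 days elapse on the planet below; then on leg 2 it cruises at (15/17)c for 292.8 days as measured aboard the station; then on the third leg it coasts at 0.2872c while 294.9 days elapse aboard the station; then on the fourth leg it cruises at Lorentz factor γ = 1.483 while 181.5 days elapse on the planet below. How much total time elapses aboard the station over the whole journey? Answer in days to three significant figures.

Leg 1: γ = 1/√(1 − 0.662²) = 1/√0.5618 = 1.334; τ_1 = 199.7/1.334 = 149.7 days.
Leg 2: 292.8 days is already measured aboard the station.
Leg 3: 294.9 days is already measured aboard the station.
Leg 4: γ = 1.483; τ_4 = 181.5/1.483 = 122.4 days.
Total: 149.7 + 292.8 + 294.9 + 122.4 days.

τ = 860 days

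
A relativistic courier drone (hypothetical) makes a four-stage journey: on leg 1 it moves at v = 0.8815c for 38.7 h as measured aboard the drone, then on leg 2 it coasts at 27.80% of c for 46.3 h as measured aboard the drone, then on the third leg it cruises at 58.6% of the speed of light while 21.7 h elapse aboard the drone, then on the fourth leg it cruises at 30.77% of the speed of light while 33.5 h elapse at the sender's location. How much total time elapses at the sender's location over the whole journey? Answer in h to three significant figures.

Leg 1: γ = 1/√(1 − 0.8815²) = 1/√0.2230 = 2.118; Δt_1 = 2.118 × 38.7 = 81.96 h.
Leg 2: β = 0.2780; γ = 1/√(1 − 0.2780²) = 1/√0.9227 = 1.041; Δt_2 = 1.041 × 46.3 = 48.20 h.
Leg 3: β = 0.586; γ = 1/√(1 − 0.586²) = 1/√0.6566 = 1.234; Δt_3 = 1.234 × 21.7 = 26.78 h.
Leg 4: 33.5 h is already measured at the sender's location.
Total: 81.96 + 48.20 + 26.78 + 33.50 h.

Δt = 190 h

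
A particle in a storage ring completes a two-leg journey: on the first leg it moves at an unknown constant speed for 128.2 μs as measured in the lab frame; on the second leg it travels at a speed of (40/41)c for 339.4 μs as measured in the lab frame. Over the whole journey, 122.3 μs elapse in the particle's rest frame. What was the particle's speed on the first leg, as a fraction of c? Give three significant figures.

β = 0.928

Leg 1: speed unknown; τ_1 = 128.2/γ_1.
Leg 2: γ = 1/√(1 − (40/41)²) = 41/9 ≈ 4.556; τ_2 = 339.4/4.556 = 74.50 μs.
Total proper time: τ_1 + 74.50 = 122.3, so τ_1 = 122.3 − 74.50 = 47.80 μs.
γ_1 = 128.2/47.80 = 2.682; β = √(1 − 1/γ²) = √0.8610.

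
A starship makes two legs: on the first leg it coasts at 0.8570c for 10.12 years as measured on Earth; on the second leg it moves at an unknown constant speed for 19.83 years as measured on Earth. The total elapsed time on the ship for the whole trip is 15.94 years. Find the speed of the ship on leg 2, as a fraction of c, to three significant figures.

Leg 1: γ = 1/√(1 − 0.8570²) = 1/√0.2656 = 1.941; τ_1 = 10.12/1.941 = 5.215 years.
Leg 2: speed unknown; τ_2 = 19.83/γ_2.
Total proper time: 5.215 + τ_2 = 15.94, so τ_2 = 15.94 − 5.215 = 10.72 years.
γ_2 = 19.83/10.72 = 1.849; β = √(1 − 1/γ²) = √0.7075.

β = 0.841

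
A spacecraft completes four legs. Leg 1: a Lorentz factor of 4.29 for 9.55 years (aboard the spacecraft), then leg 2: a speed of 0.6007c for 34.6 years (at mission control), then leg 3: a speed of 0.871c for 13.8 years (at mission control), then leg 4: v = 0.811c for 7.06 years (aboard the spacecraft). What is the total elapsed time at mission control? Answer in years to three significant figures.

Leg 1: γ = 4.29; Δt_1 = 4.290 × 9.55 = 40.97 years.
Leg 2: 34.6 years is already measured at mission control.
Leg 3: 13.8 years is already measured at mission control.
Leg 4: γ = 1/√(1 − 0.811²) = 1/√0.3423 = 1.709; Δt_4 = 1.709 × 7.06 = 12.07 years.
Total: 40.97 + 34.60 + 13.80 + 12.07 years.

Δt = 101 years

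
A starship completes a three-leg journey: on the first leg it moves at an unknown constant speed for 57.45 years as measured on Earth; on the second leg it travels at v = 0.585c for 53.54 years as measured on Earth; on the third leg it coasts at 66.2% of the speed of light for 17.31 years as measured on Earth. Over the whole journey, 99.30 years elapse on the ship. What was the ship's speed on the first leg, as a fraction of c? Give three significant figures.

β = 0.665

Leg 1: speed unknown; τ_1 = 57.45/γ_1.
Leg 2: γ = 1/√(1 − 0.585²) = 1/√0.6578 = 1.233; τ_2 = 53.54/1.233 = 43.42 years.
Leg 3: β = 0.662; γ = 1/√(1 − 0.662²) = 1/√0.5618 = 1.334; τ_3 = 17.31/1.334 = 12.97 years.
Total proper time: τ_1 + 43.42 + 12.97 = 99.30, so τ_1 = 99.30 − 56.40 = 42.90 years.
γ_1 = 57.45/42.90 = 1.339; β = √(1 − 1/γ²) = √0.4423.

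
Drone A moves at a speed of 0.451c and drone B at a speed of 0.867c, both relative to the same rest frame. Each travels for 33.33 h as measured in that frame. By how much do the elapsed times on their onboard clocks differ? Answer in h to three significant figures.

|τ_A − τ_B| = 13.1 h

A: γ = 1/√(1 − 0.451²) = 1/√0.7966 = 1.120; τ_A = 33.33/1.120 = 29.75 h.
B: γ = 1/√(1 − 0.867²) = 1/√0.2483 = 2.007; τ_B = 33.33/2.007 = 16.61 h.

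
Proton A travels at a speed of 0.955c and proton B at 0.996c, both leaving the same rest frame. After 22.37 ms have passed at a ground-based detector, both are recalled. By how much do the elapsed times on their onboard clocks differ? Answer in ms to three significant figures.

A: γ = 1/√(1 − 0.955²) = 1/√0.08798 = 3.371; τ_A = 22.37/3.371 = 6.635 ms.
B: γ = 1/√(1 − 0.996²) = 1/√0.007984 = 11.19; τ_B = 22.37/11.19 = 1.999 ms.

|τ_A − τ_B| = 4.64 ms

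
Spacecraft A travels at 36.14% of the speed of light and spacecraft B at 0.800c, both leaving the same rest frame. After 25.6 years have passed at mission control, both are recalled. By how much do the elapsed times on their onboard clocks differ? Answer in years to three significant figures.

A: β = 0.3614; γ = 1/√(1 − 0.3614²) = 1/√0.8694 = 1.072; τ_A = 25.6/1.072 = 23.87 years.
B: γ = 1/√(1 − 0.800²) = 5/3 ≈ 1.667; τ_B = 25.6/1.667 = 15.36 years.

|τ_A − τ_B| = 8.51 years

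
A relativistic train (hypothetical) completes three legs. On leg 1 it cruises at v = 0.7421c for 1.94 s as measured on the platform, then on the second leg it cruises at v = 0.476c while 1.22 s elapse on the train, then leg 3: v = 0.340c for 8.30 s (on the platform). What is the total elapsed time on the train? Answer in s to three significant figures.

τ = 10.3 s

Leg 1: γ = 1/√(1 − 0.7421²) = 1/√0.4493 = 1.492; τ_1 = 1.94/1.492 = 1.300 s.
Leg 2: 1.22 s is already measured on the train.
Leg 3: γ = 1/√(1 − 0.340²) = 1/√0.8844 = 1.063; τ_3 = 8.30/1.063 = 7.806 s.
Total: 1.300 + 1.220 + 7.806 s.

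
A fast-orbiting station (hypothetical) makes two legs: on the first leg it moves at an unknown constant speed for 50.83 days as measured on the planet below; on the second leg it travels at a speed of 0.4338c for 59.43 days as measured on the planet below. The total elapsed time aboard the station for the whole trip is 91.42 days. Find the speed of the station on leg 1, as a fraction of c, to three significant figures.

Leg 1: speed unknown; τ_1 = 50.83/γ_1.
Leg 2: γ = 1/√(1 − 0.4338²) = 1/√0.8118 = 1.110; τ_2 = 59.43/1.110 = 53.55 days.
Total proper time: τ_1 + 53.55 = 91.42, so τ_1 = 91.42 − 53.55 = 37.87 days.
γ_1 = 50.83/37.87 = 1.342; β = √(1 − 1/γ²) = √0.4448.

β = 0.667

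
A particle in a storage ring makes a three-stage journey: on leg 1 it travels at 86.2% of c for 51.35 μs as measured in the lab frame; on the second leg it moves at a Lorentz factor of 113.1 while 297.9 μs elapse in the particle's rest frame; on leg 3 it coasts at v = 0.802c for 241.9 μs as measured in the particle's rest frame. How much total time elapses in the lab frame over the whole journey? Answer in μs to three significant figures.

Δt = 3.41×10⁴ μs

Leg 1: 51.35 μs is already measured in the lab frame.
Leg 2: γ = 113.1; Δt_2 = 113.1 × 297.9 = 3.369×10⁴ μs.
Leg 3: γ = 1/√(1 − 0.802²) = 1/√0.3568 = 1.674; Δt_3 = 1.674 × 241.9 = 405.0 μs.
Total: 51.35 + 3.369×10⁴ + 405.0 μs.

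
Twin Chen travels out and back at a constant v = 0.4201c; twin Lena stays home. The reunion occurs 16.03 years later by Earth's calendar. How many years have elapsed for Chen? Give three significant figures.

γ = 1/√(1 − 0.4201²) = 1/√0.8235 = 1.102
Chen's clock measures proper time along the trip: τ = Δt/γ = 16.03/1.102 years.

τ = 14.5 years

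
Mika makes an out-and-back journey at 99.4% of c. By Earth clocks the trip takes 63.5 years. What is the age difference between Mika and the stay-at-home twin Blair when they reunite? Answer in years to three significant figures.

Δt − τ = 56.6 years

β = 0.994; γ = 1/√(1 − 0.994²) = 1/√0.01196 = 9.142
Mika's elapsed proper time: τ = 63.5/9.142 = 6.946 years.
Age gap = Δt − τ = 63.5 − 6.946 years.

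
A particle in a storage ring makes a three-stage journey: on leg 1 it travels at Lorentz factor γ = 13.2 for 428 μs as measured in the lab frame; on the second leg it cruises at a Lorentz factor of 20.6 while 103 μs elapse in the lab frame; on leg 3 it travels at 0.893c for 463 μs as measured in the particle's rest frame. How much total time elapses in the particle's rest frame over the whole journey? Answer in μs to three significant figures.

Leg 1: γ = 13.2; τ_1 = 428/13.20 = 32.42 μs.
Leg 2: γ = 20.6; τ_2 = 103/20.60 = 5.000 μs.
Leg 3: 463 μs is already measured in the particle's rest frame.
Total: 32.42 + 5.000 + 463.0 μs.

τ = 500 μs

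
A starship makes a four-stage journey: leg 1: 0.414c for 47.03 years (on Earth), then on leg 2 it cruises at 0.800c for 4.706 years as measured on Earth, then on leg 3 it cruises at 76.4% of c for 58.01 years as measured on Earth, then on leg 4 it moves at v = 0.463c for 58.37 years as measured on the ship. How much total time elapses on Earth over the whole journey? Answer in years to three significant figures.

Δt = 176 years

Leg 1: 47.03 years is already measured on Earth.
Leg 2: 4.706 years is already measured on Earth.
Leg 3: 58.01 years is already measured on Earth.
Leg 4: γ = 1/√(1 − 0.463²) = 1/√0.7856 = 1.128; Δt_4 = 1.128 × 58.37 = 65.85 years.
Total: 47.03 + 4.706 + 58.01 + 65.85 years.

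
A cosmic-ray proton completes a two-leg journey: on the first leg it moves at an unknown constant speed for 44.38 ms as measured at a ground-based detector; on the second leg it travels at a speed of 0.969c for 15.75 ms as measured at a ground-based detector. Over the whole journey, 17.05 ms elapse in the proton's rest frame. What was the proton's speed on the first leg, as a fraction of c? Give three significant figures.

β = 0.955

Leg 1: speed unknown; τ_1 = 44.38/γ_1.
Leg 2: γ = 1/√(1 − 0.969²) = 1/√0.06104 = 4.048; τ_2 = 15.75/4.048 = 3.891 ms.
Total proper time: τ_1 + 3.891 = 17.05, so τ_1 = 17.05 − 3.891 = 13.16 ms.
γ_1 = 44.38/13.16 = 3.373; β = √(1 − 1/γ²) = √0.9121.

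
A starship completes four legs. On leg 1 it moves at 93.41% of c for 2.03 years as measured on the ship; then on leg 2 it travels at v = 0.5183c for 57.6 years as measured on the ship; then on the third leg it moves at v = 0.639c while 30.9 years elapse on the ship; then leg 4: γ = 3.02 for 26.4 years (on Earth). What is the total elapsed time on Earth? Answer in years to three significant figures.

Δt = 140 years

Leg 1: β = 0.9341; γ = 1/√(1 − 0.9341²) = 1/√0.1275 = 2.801; Δt_1 = 2.801 × 2.03 = 5.686 years.
Leg 2: γ = 1/√(1 − 0.5183²) = 1/√0.7314 = 1.169; Δt_2 = 1.169 × 57.6 = 67.35 years.
Leg 3: γ = 1/√(1 − 0.639²) = 1/√0.5917 = 1.300; Δt_3 = 1.300 × 30.9 = 40.17 years.
Leg 4: 26.4 years is already measured on Earth.
Total: 5.686 + 67.35 + 40.17 + 26.40 years.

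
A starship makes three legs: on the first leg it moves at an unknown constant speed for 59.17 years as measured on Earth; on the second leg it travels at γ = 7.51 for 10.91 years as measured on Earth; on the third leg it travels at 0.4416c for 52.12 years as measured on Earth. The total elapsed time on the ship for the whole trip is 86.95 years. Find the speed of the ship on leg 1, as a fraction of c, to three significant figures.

β = 0.756

Leg 1: speed unknown; τ_1 = 59.17/γ_1.
Leg 2: γ = 7.51; τ_2 = 10.91/7.510 = 1.453 years.
Leg 3: γ = 1/√(1 − 0.4416²) = 1/√0.8050 = 1.115; τ_3 = 52.12/1.115 = 46.76 years.
Total proper time: τ_1 + 1.453 + 46.76 = 86.95, so τ_1 = 86.95 − 48.22 = 38.73 years.
γ_1 = 59.17/38.73 = 1.528; β = √(1 − 1/γ²) = √0.5715.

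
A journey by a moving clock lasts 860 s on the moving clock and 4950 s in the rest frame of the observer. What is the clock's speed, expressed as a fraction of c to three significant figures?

β = 0.985

The proper time is measured on the moving clock (both events occur at the clock's location); Δt is measured in the rest frame of the observer. γ = Δt/τ = 4950/860 = 5.756.
β = √(1 − 1/γ²) = √(1 − 0.03018) = √0.9698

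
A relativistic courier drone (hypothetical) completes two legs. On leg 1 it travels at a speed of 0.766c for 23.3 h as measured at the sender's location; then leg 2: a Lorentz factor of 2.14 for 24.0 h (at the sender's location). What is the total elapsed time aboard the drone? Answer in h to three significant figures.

τ = 26.2 h

Leg 1: γ = 1/√(1 − 0.766²) = 1/√0.4132 = 1.556; τ_1 = 23.3/1.556 = 14.98 h.
Leg 2: γ = 2.14; τ_2 = 24.0/2.140 = 11.21 h.
Total: 14.98 + 11.21 h.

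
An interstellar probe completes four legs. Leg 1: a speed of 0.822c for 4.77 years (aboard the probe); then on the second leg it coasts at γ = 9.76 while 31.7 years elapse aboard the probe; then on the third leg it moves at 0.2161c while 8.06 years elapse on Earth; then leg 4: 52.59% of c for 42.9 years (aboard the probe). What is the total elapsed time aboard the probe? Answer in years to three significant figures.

Leg 1: 4.77 years is already measured aboard the probe.
Leg 2: 31.7 years is already measured aboard the probe.
Leg 3: γ = 1/√(1 − 0.2161²) = 1/√0.9533 = 1.024; τ_3 = 8.06/1.024 = 7.870 years.
Leg 4: 42.9 years is already measured aboard the probe.
Total: 4.770 + 31.70 + 7.870 + 42.90 years.

τ = 87.2 years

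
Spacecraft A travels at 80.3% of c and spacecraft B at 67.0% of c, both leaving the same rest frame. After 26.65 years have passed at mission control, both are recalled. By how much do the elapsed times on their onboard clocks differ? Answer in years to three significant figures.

|τ_A − τ_B| = 3.90 years

A: β = 0.803; γ = 1/√(1 − 0.803²) = 1/√0.3552 = 1.678; τ_A = 26.65/1.678 = 15.88 years.
B: β = 0.670; γ = 1/√(1 − 0.670²) = 1/√0.5511 = 1.347; τ_B = 26.65/1.347 = 19.78 years.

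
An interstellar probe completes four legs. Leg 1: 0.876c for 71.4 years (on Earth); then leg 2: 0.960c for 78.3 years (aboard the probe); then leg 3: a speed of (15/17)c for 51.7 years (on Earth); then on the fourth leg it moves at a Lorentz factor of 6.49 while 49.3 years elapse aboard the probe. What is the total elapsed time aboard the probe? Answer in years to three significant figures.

τ = 186 years

Leg 1: γ = 1/√(1 − 0.876²) = 1/√0.2326 = 2.073; τ_1 = 71.4/2.073 = 34.44 years.
Leg 2: 78.3 years is already measured aboard the probe.
Leg 3: γ = 1/√(1 − (15/17)²) = 17/8 = 2.125; τ_3 = 51.7/2.125 = 24.33 years.
Leg 4: 49.3 years is already measured aboard the probe.
Total: 34.44 + 78.30 + 24.33 + 49.30 years.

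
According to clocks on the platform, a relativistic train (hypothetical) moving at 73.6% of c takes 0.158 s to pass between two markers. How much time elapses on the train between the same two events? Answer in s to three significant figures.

τ = 0.107 s

β = 0.736; γ = 1/√(1 − 0.736²) = 1/√0.4583 = 1.477
The interval measured on the platform is the dilated one; the clock on the train measures the proper time τ = Δt/γ = 0.158/1.477 s.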